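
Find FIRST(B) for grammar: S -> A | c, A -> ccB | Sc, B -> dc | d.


Per alternative of B: FIRST(dc) = {d}; FIRST(d) = {d}
FIRST(B) = {d}


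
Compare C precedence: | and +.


'+' is additive (level 9); '|' is bitwise OR (level 3)
Higher level binds tighter
'+' has higher precedence than '|'


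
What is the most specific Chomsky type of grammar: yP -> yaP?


LHS has context (more than one symbol) and |LHS| ≤ |RHS|
Classification: Type 1 (Context-Sensitive)


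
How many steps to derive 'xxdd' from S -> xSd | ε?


Derivation: S => xSd => xxSdd => xxdd
Steps: 3


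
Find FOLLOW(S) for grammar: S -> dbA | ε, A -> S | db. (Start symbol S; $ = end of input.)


$ ∈ FOLLOW(S). For each A -> αBβ: add FIRST(β)\{ε} to FOLLOW(B); if β nullable, add FOLLOW(A).
FOLLOW(S) = {$}


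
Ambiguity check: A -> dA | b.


right-linear, alternatives start with distinct terminals 'd' vs 'b': unique leftmost derivation
Unambiguous


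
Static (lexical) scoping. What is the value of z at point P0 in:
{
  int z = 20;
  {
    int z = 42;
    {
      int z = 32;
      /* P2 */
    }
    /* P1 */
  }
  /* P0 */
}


z declared in the same block as P0
z = 20


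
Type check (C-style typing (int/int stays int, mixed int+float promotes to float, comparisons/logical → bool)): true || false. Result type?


Operand types: bool || bool
Rule: logical operators take bool operands and yield bool
Result type: bool


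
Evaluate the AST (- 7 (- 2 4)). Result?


Evaluate inner: (- 2 4) = -2
Evaluate root: (- 7 -2) = 9
Result: 9


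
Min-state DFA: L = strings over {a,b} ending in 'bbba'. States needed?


Track the longest suffix of input matching a prefix of 'bbba': 5 classes (prefixes of length 0..4)
Minimal DFA: 5 states


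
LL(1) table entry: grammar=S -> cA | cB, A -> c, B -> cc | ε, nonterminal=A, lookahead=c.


For [A, c]: 'c' ∈ FIRST(c)
Entry: A -> c


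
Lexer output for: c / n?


Scan left to right, longest-match per lexeme
Tokens: ID(c), OP(/), ID(n)


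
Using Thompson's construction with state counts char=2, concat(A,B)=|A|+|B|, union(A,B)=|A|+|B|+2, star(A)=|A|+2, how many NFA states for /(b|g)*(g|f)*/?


Syntax tree has 4 char leaf(s), 2 union(s), 2 star(s)
chars contribute 4×2 = 8; each union adds +2; each star adds +2
Total: 8 + 4 + 4 = 16 states


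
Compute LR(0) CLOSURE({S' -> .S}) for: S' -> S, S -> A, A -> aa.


Start: S' -> .S
For each item with dot before a nonterminal B, add B -> .γ for every B-production
Closure: [S' -> .S, S -> .A, A -> .aa]


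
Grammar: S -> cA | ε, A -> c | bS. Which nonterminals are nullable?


A nonterminal is nullable iff some alternative derives ε (directly, or every symbol in it is nullable)
Nullable: {S}


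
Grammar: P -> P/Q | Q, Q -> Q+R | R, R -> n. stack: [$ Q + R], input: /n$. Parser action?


handle 'Q+R' on top
Action: reduce (Q -> Q+R)


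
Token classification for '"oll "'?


Pattern: double-quoted sequence
Type: STRING_LITERAL


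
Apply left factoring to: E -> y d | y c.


Common prefix: 'y'
Factored: E -> y E', E' -> d | c


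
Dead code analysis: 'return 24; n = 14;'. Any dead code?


statement follows a return and is unreachable
Dead: 'n = 14'


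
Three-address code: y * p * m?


Break into single-operator statements:
t1 = y * p
t2 = t1 * m


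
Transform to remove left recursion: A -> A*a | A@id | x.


Left-recursive alternatives: A*a, A@id; non-recursive: x
Introduce A': A -> xA', A' -> *aA' | @idA' | ε


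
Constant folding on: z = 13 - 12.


13 - 12 = 1 at compile time
Optimized: z = 1


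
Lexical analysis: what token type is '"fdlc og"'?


Pattern: double-quoted sequence
Type: STRING_LITERAL


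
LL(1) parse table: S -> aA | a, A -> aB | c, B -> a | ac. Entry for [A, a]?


For [A, a]: 'a' ∈ FIRST(aB)
Entry: A -> aB


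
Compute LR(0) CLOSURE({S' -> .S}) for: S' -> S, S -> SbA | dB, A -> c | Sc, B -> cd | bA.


Start: S' -> .S
For each item with dot before a nonterminal B, add B -> .γ for every B-production
Closure: [S' -> .S, S -> .SbA, S -> .dB]


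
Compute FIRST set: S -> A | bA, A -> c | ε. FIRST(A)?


Per alternative of A: FIRST(c) = {c}; FIRST(ε) = {ε}
FIRST(A) = {c, ε}


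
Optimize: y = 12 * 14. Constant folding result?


12 * 14 = 168 at compile time
Optimized: y = 168


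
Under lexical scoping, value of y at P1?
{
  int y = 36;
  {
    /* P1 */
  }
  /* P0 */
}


P1's block does not declare y; resolves to the enclosing declaration at depth 0
y = 36


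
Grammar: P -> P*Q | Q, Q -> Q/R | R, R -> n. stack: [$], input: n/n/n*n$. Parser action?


no handle on stack; shift 'n'
Action: shift


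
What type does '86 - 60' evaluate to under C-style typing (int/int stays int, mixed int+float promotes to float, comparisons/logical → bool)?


Operand types: int - int
Rule: mixed int/float promotes to float; int/int stays int
Result type: int


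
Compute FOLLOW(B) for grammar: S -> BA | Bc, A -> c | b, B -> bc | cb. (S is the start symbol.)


$ ∈ FOLLOW(S). For each A -> αBβ: add FIRST(β)\{ε} to FOLLOW(B); if β nullable, add FOLLOW(A).
FOLLOW(B) = {b, c}


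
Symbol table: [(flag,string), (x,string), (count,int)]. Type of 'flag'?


Lookup 'flag' → type string


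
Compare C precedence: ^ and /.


'/' is multiplicative (level 10); '^' is bitwise XOR (level 4)
Higher level binds tighter
'/' has higher precedence than '^'


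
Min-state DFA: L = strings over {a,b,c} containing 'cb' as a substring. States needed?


KMP-style automaton: 2 progress states + 1 absorbing accept = 3
Minimal DFA: 3 states


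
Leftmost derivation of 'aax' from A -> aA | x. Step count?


Derivation: A => aA => aaA => aax
Steps: 3


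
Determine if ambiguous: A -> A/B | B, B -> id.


precedence layered via separate nonterminal B: deterministic
Unambiguous


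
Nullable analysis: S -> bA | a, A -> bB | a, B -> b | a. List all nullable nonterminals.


A nonterminal is nullable iff some alternative derives ε (directly, or every symbol in it is nullable)
Nullable: {}


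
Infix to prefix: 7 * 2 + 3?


left-to-right (same/higher precedence on left): tree is (+ (* 7 2) 3)
Prefix: + * 7 2 3


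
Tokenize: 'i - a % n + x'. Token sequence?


Scan left to right, longest-match per lexeme
Tokens: ID(i), OP(-), ID(a), OP(%), ID(n), OP(+), ID(x)


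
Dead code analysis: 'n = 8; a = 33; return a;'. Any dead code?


n is assigned but never read
Dead: 'n = 8'


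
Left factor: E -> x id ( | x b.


Common prefix: 'x'
Factored: E -> x E', E' -> id ( | b


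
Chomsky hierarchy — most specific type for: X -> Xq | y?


Left-linear: every RHS is a terminal or one nonterminal followed by a terminal
Classification: Type 3 (Regular)


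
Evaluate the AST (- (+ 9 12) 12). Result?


Evaluate inner: (+ 9 12) = 21
Evaluate root: (- 21 12) = 9
Result: 9


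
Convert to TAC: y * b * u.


Break into single-operator statements:
t1 = y * b
t2 = t1 * u


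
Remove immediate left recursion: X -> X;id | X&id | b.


Left-recursive alternatives: X;id, X&id; non-recursive: b
Introduce X': X -> bX', X' -> ;idX' | &idX' | ε


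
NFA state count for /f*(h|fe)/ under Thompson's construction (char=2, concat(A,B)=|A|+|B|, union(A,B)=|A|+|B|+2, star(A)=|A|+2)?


Syntax tree has 4 char leaf(s), 1 union(s), 1 star(s)
chars contribute 4×2 = 8; each union adds +2; each star adds +2
Total: 8 + 2 + 2 = 12 states


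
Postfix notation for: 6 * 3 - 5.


Left to right (same or higher precedence on left)
Postfix: 6 3 * 5 -


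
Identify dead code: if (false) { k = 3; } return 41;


condition is constant false, so the whole block is unreachable
Dead: 'if (false) { k = 3; }'


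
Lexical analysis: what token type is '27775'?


Pattern: digits only
Type: INTEGER_LITERAL


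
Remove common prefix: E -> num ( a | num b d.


Common prefix: 'num'
Factored: E -> num E', E' -> ( a | b d


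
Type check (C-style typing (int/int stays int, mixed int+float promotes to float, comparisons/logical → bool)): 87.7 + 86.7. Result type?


Operand types: float + float
Rule: mixed int/float promotes to float; int/int stays int
Result type: float


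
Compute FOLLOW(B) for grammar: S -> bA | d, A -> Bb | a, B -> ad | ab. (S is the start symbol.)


$ ∈ FOLLOW(S). For each A -> αBβ: add FIRST(β)\{ε} to FOLLOW(B); if β nullable, add FOLLOW(A).
FOLLOW(B) = {b}


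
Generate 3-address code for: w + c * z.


Break into single-operator statements:
t1 = c * z
t2 = w + t1


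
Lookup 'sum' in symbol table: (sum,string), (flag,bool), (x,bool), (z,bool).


Lookup 'sum' → type string


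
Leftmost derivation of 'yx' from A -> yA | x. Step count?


Derivation: A => yA => yx
Steps: 2


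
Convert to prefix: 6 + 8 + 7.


left-to-right (same/higher precedence on left): tree is (+ (+ 6 8) 7)
Prefix: + + 6 8 7


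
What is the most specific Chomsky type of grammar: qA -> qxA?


LHS has context (more than one symbol) and |LHS| ≤ |RHS|
Classification: Type 1 (Context-Sensitive)


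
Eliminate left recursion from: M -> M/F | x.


Left-recursive alternatives: M/F; non-recursive: x
Introduce M': M -> xM', M' -> /FM' | ε


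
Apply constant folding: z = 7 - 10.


7 - 10 = -3 at compile time
Optimized: z = -3


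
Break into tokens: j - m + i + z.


Scan left to right, longest-match per lexeme
Tokens: ID(j), OP(-), ID(m), OP(+), ID(i), OP(+), ID(z)


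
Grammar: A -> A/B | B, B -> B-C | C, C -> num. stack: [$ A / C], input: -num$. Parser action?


'C' (not preceded by B-) is the handle for B -> C
Action: reduce (B -> C)


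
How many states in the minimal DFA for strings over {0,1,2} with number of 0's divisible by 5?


Track (count of 0) mod 5: states 0..4, accept at 0
Minimal DFA: 5 states


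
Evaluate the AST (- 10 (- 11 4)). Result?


Evaluate inner: (- 11 4) = 7
Evaluate root: (- 10 7) = 3
Result: 3


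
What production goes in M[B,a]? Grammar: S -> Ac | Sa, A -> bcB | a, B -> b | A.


For [B, a]: 'a' ∈ FIRST(A)
Entry: B -> A


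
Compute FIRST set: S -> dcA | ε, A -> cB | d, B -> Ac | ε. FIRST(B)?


Per alternative of B: FIRST(Ac) = {c, d}; FIRST(ε) = {ε}
FIRST(B) = {c, d, ε}


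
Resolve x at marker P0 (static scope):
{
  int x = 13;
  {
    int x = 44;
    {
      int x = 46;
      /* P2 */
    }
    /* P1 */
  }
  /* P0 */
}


x declared in the same block as P0
x = 13


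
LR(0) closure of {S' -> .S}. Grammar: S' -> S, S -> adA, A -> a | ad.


Start: S' -> .S
For each item with dot before a nonterminal B, add B -> .γ for every B-production
Closure: [S' -> .S, S -> .adA]


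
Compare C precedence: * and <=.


'*' is multiplicative (level 10); '<=' is relational (level 7)
Higher level binds tighter
'*' has higher precedence than '<='


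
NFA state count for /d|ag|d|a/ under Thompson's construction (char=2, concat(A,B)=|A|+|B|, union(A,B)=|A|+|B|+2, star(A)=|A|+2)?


Syntax tree has 5 char leaf(s), 3 union(s), 0 star(s)
chars contribute 5×2 = 10; each union adds +2; each star adds +2
Total: 10 + 6 + 0 = 16 states


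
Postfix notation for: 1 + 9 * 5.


* has higher precedence, evaluate 9*5 first
Postfix: 1 9 5 * +


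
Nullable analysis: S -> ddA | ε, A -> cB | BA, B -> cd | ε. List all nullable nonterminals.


A nonterminal is nullable iff some alternative derives ε (directly, or every symbol in it is nullable)
Nullable: {B, S}


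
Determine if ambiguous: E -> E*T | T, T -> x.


precedence layered via separate nonterminal T: deterministic
Unambiguous


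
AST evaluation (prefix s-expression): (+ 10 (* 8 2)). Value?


Evaluate inner: (* 8 2) = 16
Evaluate root: (+ 10 16) = 26
Result: 26


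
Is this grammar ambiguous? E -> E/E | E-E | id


'id/id-id' has two parse trees (no precedence encoded between / and -)
Ambiguous


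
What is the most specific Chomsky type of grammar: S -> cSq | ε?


Single nonterminal LHS, but c^n q^n is not regular
Classification: Type 2 (Context-Free)


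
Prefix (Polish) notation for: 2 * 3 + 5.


left-to-right (same/higher precedence on left): tree is (+ (* 2 3) 5)
Prefix: + * 2 3 5


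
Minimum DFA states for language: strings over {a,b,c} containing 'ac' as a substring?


KMP-style automaton: 2 progress states + 1 absorbing accept = 3
Minimal DFA: 3 states


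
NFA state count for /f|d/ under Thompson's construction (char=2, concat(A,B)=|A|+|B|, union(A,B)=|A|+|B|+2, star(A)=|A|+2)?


Syntax tree has 2 char leaf(s), 1 union(s), 0 star(s)
chars contribute 2×2 = 4; each union adds +2; each star adds +2
Total: 4 + 2 + 0 = 6 states


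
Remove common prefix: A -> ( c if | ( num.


Common prefix: '('
Factored: A -> ( A', A' -> c if | num


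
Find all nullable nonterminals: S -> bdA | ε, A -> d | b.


A nonterminal is nullable iff some alternative derives ε (directly, or every symbol in it is nullable)
Nullable: {S}


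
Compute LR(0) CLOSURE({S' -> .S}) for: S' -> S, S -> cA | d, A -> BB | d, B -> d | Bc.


Start: S' -> .S
For each item with dot before a nonterminal B, add B -> .γ for every B-production
Closure: [S' -> .S, S -> .cA, S -> .d]


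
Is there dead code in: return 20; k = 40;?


statement follows a return and is unreachable
Dead: 'k = 40'


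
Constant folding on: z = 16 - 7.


16 - 7 = 9 at compile time
Optimized: z = 9


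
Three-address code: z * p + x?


Break into single-operator statements:
t1 = z * p
t2 = t1 + x


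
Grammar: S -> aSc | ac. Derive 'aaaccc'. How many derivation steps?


Derivation: S => aSc => aaScc => aaaccc
Steps: 3


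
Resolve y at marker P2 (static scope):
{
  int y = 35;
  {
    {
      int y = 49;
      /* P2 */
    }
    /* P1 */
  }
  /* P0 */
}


y declared in the same block as P2
y = 49


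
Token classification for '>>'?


Pattern: operator symbol
Type: OPERATOR


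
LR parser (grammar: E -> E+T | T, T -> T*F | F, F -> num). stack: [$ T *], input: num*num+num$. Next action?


no handle; shift 'num'
Action: shift


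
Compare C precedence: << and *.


'*' is multiplicative (level 10); '<<' is shift (level 8)
Higher level binds tighter
'*' has higher precedence than '<<'


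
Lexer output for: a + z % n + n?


Scan left to right, longest-match per lexeme
Tokens: ID(a), OP(+), ID(z), OP(%), ID(n), OP(+), ID(n)


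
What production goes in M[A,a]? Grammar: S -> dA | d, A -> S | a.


For [A, a]: 'a' ∈ FIRST(a)
Entry: A -> a


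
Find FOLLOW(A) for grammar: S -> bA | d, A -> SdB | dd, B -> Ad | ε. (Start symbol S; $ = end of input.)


$ ∈ FOLLOW(S). For each A -> αBβ: add FIRST(β)\{ε} to FOLLOW(B); if β nullable, add FOLLOW(A).
FOLLOW(A) = {$, d}


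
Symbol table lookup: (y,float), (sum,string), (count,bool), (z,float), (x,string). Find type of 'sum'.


Lookup 'sum' → type string


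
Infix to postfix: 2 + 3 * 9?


* has higher precedence, evaluate 3*9 first
Postfix: 2 3 9 * +


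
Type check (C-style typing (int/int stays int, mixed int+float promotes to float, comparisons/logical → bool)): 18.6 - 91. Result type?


Operand types: float - int
Rule: mixed int/float promotes to float; int/int stays int
Result type: float


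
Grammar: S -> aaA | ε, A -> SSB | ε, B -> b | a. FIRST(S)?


Per alternative of S: FIRST(aaA) = {a}; FIRST(ε) = {ε}
FIRST(S) = {a, ε}


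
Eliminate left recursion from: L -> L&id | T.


Left-recursive alternatives: L&id; non-recursive: T
Introduce L': L -> TL', L' -> &idL' | ε


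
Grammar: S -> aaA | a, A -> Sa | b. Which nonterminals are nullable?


A nonterminal is nullable iff some alternative derives ε (directly, or every symbol in it is nullable)
Nullable: {}


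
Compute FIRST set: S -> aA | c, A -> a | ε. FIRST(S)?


Per alternative of S: FIRST(aA) = {a}; FIRST(c) = {c}
FIRST(S) = {a, c}


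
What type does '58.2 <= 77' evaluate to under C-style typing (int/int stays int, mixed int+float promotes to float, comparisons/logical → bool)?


Operand types: float <= int
Rule: comparison yields bool
Result type: bool


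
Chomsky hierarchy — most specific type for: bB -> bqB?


LHS has context (more than one symbol) and |LHS| ≤ |RHS|
Classification: Type 1 (Context-Sensitive)


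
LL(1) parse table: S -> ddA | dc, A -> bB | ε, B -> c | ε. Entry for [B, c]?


For [B, c]: 'c' ∈ FIRST(c)
Entry: B -> c


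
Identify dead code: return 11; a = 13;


statement follows a return and is unreachable
Dead: 'a = 13'


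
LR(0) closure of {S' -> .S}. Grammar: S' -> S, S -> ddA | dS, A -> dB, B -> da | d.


Start: S' -> .S
For each item with dot before a nonterminal B, add B -> .γ for every B-production
Closure: [S' -> .S, S -> .ddA, S -> .dS]


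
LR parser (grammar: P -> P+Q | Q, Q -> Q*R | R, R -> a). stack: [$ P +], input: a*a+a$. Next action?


no handle ('P+' is not any RHS); shift 'a'
Action: shift


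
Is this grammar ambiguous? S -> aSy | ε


balanced a^n…y^n: each string has a unique parse
Unambiguous


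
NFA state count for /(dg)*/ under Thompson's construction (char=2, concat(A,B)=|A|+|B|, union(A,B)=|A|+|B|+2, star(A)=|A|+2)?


Syntax tree has 2 char leaf(s), 0 union(s), 1 star(s)
chars contribute 2×2 = 4; each union adds +2; each star adds +2
Total: 4 + 0 + 2 = 6 states


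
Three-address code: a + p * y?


Break into single-operator statements:
t1 = p * y
t2 = a + t1


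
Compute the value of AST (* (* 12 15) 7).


Evaluate inner: (* 12 15) = 180
Evaluate root: (* 180 7) = 1260
Result: 1260


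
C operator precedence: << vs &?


'<<' is shift (level 8); '&' is bitwise AND (level 5)
Higher level binds tighter
'<<' has higher precedence than '&'


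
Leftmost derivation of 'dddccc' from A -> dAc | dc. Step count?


Derivation: A => dAc => ddAcc => dddccc
Steps: 3


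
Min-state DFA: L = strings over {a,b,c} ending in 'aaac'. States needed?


Track the longest suffix of input matching a prefix of 'aaac': 5 classes (prefixes of length 0..4)
Minimal DFA: 5 states


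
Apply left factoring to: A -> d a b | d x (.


Common prefix: 'd'
Factored: A -> d A', A' -> a b | x (


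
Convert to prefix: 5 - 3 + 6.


left-to-right (same/higher precedence on left): tree is (+ (- 5 3) 6)
Prefix: + - 5 3 6


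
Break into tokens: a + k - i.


Scan left to right, longest-match per lexeme
Tokens: ID(a), OP(+), ID(k), OP(-), ID(i)


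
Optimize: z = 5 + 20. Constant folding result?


5 + 20 = 25 at compile time
Optimized: z = 25


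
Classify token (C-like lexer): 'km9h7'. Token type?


Pattern: letter/underscore followed by alphanumerics, not a keyword
Type: IDENTIFIER


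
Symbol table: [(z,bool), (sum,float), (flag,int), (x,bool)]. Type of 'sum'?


Lookup 'sum' → type float


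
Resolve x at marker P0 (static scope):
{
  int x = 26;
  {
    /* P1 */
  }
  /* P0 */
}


x declared in the same block as P0
x = 26


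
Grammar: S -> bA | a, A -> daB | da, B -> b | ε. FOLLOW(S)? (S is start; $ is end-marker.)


$ ∈ FOLLOW(S). For each A -> αBβ: add FIRST(β)\{ε} to FOLLOW(B); if β nullable, add FOLLOW(A).
FOLLOW(S) = {$}


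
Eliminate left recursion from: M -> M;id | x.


Left-recursive alternatives: M;id; non-recursive: x
Introduce M': M -> xM', M' -> ;idM' | ε


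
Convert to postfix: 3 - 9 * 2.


* has higher precedence, evaluate 9*2 first
Postfix: 3 9 2 * -


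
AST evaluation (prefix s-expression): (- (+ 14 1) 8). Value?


Evaluate inner: (+ 14 1) = 15
Evaluate root: (- 15 8) = 7
Result: 7


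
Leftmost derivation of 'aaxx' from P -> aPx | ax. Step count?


Derivation: P => aPx => aaxx
Steps: 2


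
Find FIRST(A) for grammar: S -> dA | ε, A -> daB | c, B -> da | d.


Per alternative of A: FIRST(daB) = {d}; FIRST(c) = {c}
FIRST(A) = {c, d}


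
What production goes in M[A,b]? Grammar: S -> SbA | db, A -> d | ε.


For [A, b]: ε is nullable and 'b' ∈ FOLLOW(A)
Entry: A -> ε


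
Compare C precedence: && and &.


'&' is bitwise AND (level 5); '&&' is logical AND (level 2)
Higher level binds tighter
'&' has higher precedence than '&&'


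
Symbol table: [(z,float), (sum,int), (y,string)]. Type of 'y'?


Lookup 'y' → type string


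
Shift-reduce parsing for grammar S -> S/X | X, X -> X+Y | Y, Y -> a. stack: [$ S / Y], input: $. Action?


'Y' (not preceded by X+) is the handle for X -> Y
Action: reduce (X -> Y)


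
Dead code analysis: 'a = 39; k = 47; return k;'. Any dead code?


a is assigned but never read
Dead: 'a = 39'


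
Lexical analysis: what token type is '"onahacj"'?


Pattern: double-quoted sequence
Type: STRING_LITERAL


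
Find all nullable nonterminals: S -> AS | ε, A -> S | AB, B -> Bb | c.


A nonterminal is nullable iff some alternative derives ε (directly, or every symbol in it is nullable)
Nullable: {A, S}


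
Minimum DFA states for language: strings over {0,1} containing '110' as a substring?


KMP-style automaton: 3 progress states + 1 absorbing accept = 4
Minimal DFA: 4 states


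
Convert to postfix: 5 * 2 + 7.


Left to right (same or higher precedence on left)
Postfix: 5 2 * 7 +


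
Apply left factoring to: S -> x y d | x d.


Common prefix: 'x'
Factored: S -> x S', S' -> y d | d


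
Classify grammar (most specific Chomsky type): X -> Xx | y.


Left-linear: every RHS is a terminal or one nonterminal followed by a terminal
Classification: Type 3 (Regular)


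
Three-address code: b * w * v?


Break into single-operator statements:
t1 = b * w
t2 = t1 * v


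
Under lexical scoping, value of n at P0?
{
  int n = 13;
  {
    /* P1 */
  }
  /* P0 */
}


n declared in the same block as P0
n = 13


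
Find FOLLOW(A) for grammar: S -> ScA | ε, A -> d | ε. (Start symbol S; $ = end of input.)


$ ∈ FOLLOW(S). For each A -> αBβ: add FIRST(β)\{ε} to FOLLOW(B); if β nullable, add FOLLOW(A).
FOLLOW(A) = {$, c}


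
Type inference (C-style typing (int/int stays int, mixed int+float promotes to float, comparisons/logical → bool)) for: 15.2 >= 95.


Operand types: float >= int
Rule: comparison yields bool
Result type: bool


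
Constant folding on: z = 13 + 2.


13 + 2 = 15 at compile time
Optimized: z = 15


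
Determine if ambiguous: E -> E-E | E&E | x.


'x-x&x' has two parse trees (no precedence encoded between - and &)
Ambiguous


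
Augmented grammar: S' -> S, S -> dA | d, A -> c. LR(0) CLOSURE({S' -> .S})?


Start: S' -> .S
For each item with dot before a nonterminal B, add B -> .γ for every B-production
Closure: [S' -> .S, S -> .dA, S -> .d]


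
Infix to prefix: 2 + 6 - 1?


left-to-right (same/higher precedence on left): tree is (- (+ 2 6) 1)
Prefix: - + 2 6 1


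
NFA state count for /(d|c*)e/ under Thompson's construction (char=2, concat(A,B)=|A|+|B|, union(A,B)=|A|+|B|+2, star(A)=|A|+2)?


Syntax tree has 3 char leaf(s), 1 union(s), 1 star(s)
chars contribute 3×2 = 6; each union adds +2; each star adds +2
Total: 6 + 2 + 2 = 10 states


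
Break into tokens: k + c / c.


Scan left to right, longest-match per lexeme
Tokens: ID(k), OP(+), ID(c), OP(/), ID(c)


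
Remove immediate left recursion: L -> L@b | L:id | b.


Left-recursive alternatives: L@b, L:id; non-recursive: b
Introduce L': L -> bL', L' -> @bL' | :idL' | ε


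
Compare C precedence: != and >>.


'>>' is shift (level 8); '!=' is equality (level 6)
Higher level binds tighter
'>>' has higher precedence than '!='


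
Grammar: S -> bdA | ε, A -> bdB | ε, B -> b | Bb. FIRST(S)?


Per alternative of S: FIRST(bdA) = {b}; FIRST(ε) = {ε}
FIRST(S) = {b, ε}


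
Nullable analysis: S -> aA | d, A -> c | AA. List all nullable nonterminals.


A nonterminal is nullable iff some alternative derives ε (directly, or every symbol in it is nullable)
Nullable: {}


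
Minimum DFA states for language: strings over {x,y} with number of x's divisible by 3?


Track (count of x) mod 3: states 0..2, accept at 0
Minimal DFA: 3 states


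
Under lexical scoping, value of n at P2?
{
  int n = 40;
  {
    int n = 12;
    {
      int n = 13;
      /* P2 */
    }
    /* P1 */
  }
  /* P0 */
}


n declared in the same block as P2
n = 13


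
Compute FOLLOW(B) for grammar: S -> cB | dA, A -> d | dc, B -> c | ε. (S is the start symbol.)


$ ∈ FOLLOW(S). For each A -> αBβ: add FIRST(β)\{ε} to FOLLOW(B); if β nullable, add FOLLOW(A).
FOLLOW(B) = {$}


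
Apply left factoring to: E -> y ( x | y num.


Common prefix: 'y'
Factored: E -> y E', E' -> ( x | num


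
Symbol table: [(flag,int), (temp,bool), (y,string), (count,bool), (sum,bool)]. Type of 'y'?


Lookup 'y' → type string


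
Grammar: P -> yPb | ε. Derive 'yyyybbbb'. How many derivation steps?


Derivation: P => yPb => yyPbb => yyyPbbb => yyyyPbbbb => yyyybbbb
Steps: 5


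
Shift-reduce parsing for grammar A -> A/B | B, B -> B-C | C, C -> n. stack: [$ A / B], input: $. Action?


handle 'A/B' on top; lookahead ∈ FOLLOW(A) = {/, $}
Action: reduce (A -> A/B)


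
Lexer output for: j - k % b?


Scan left to right, longest-match per lexeme
Tokens: ID(j), OP(-), ID(k), OP(%), ID(b)


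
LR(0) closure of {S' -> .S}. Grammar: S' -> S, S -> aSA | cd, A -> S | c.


Start: S' -> .S
For each item with dot before a nonterminal B, add B -> .γ for every B-production
Closure: [S' -> .S, S -> .aSA, S -> .cd]


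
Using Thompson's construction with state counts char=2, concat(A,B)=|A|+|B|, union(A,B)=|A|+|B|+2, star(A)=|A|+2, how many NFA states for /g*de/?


Syntax tree has 3 char leaf(s), 0 union(s), 1 star(s)
chars contribute 3×2 = 6; each union adds +2; each star adds +2
Total: 6 + 0 + 2 = 8 states


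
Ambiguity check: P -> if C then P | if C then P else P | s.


dangling else: 'if C then if C then s else s' parses two ways
Ambiguous


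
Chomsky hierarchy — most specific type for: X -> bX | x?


Right-linear: every RHS is a terminal or a terminal followed by one nonterminal
Classification: Type 3 (Regular)


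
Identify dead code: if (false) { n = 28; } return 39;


condition is constant false, so the whole block is unreachable
Dead: 'if (false) { n = 28; }'


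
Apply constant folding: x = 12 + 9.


12 + 9 = 21 at compile time
Optimized: x = 21


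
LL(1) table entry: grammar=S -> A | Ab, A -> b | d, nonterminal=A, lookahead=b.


For [A, b]: 'b' ∈ FIRST(b)
Entry: A -> b


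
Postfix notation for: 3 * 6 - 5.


Left to right (same or higher precedence on left)
Postfix: 3 6 * 5 -


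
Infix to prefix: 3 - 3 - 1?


left-to-right (same/higher precedence on left): tree is (- (- 3 3) 1)
Prefix: - - 3 3 1


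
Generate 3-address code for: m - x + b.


Break into single-operator statements:
t1 = m - x
t2 = t1 + b


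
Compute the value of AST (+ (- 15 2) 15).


Evaluate inner: (- 15 2) = 13
Evaluate root: (+ 13 15) = 28
Result: 28


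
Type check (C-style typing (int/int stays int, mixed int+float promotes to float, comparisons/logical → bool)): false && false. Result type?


Operand types: bool && bool
Rule: logical operators take bool operands and yield bool
Result type: bool


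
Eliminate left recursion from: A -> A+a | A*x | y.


Left-recursive alternatives: A+a, A*x; non-recursive: y
Introduce A': A -> yA', A' -> +aA' | *xA' | ε


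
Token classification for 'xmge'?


Pattern: letter/underscore followed by alphanumerics, not a keyword
Type: IDENTIFIER


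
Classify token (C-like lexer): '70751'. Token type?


Pattern: digits only
Type: INTEGER_LITERAL


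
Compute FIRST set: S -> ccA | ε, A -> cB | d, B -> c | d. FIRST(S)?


Per alternative of S: FIRST(ccA) = {c}; FIRST(ε) = {ε}
FIRST(S) = {c, ε}


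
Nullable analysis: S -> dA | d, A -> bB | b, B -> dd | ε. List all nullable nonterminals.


A nonterminal is nullable iff some alternative derives ε (directly, or every symbol in it is nullable)
Nullable: {B}


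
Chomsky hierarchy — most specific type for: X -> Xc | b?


Left-linear: every RHS is a terminal or one nonterminal followed by a terminal
Classification: Type 3 (Regular)


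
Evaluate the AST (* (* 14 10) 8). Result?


Evaluate inner: (* 14 10) = 140
Evaluate root: (* 140 8) = 1120
Result: 1120


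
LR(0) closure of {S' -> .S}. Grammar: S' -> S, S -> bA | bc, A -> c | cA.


Start: S' -> .S
For each item with dot before a nonterminal B, add B -> .γ for every B-production
Closure: [S' -> .S, S -> .bA, S -> .bc]


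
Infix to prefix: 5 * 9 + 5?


left-to-right (same/higher precedence on left): tree is (+ (* 5 9) 5)
Prefix: + * 5 9 5


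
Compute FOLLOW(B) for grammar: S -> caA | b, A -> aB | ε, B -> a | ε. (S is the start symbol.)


$ ∈ FOLLOW(S). For each A -> αBβ: add FIRST(β)\{ε} to FOLLOW(B); if β nullable, add FOLLOW(A).
FOLLOW(B) = {$}


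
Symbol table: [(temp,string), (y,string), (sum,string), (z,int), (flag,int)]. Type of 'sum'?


Lookup 'sum' → type string


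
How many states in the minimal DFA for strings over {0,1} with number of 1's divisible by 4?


Track (count of 1) mod 4: states 0..3, accept at 0
Minimal DFA: 4 states


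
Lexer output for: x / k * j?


Scan left to right, longest-match per lexeme
Tokens: ID(x), OP(/), ID(k), OP(*), ID(j)


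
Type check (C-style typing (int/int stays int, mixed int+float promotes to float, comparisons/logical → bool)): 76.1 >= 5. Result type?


Operand types: float >= int
Rule: comparison yields bool
Result type: bool


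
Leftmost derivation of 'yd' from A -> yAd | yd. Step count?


Derivation: A => yd
Steps: 1


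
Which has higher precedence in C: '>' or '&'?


'>' is relational (level 7); '&' is bitwise AND (level 5)
Higher level binds tighter
'>' has higher precedence than '&'


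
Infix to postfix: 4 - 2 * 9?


* has higher precedence, evaluate 2*9 first
Postfix: 4 2 9 * -


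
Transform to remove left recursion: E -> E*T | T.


Left-recursive alternatives: E*T; non-recursive: T
Introduce E': E -> TE', E' -> *TE' | ε


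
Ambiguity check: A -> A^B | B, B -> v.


precedence layered via separate nonterminal B: deterministic
Unambiguous


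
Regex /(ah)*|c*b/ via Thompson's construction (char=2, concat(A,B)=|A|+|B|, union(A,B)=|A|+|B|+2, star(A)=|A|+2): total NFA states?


Syntax tree has 4 char leaf(s), 1 union(s), 2 star(s)
chars contribute 4×2 = 8; each union adds +2; each star adds +2
Total: 8 + 2 + 4 = 14 states


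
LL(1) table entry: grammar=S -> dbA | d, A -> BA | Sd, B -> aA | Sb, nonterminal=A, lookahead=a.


For [A, a]: 'a' ∈ FIRST(BA)
Entry: A -> BA


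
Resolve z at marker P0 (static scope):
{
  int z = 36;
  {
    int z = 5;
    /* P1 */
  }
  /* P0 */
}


z declared in the same block as P0
z = 36


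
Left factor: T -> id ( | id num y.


Common prefix: 'id'
Factored: T -> id T', T' -> ( | num y


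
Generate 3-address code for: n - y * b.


Break into single-operator statements:
t1 = y * b
t2 = n - t1


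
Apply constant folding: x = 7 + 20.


7 + 20 = 27 at compile time
Optimized: x = 27


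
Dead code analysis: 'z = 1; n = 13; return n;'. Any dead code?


z is assigned but never read
Dead: 'z = 1'


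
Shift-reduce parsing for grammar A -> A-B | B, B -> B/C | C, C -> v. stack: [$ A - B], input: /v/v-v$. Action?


'/' can extend B; shift to build B -> B/C
Action: shift


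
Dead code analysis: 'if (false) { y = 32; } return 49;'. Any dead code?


condition is constant false, so the whole block is unreachable
Dead: 'if (false) { y = 32; }'


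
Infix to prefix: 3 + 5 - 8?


left-to-right (same/higher precedence on left): tree is (- (+ 3 5) 8)
Prefix: - + 3 5 8


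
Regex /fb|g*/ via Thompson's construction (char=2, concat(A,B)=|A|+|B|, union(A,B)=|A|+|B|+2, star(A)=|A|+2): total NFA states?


Syntax tree has 3 char leaf(s), 1 union(s), 1 star(s)
chars contribute 3×2 = 6; each union adds +2; each star adds +2
Total: 6 + 2 + 2 = 10 states


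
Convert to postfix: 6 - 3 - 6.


Left to right (same or higher precedence on left)
Postfix: 6 3 - 6 -


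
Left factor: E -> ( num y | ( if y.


Common prefix: '('
Factored: E -> ( E', E' -> num y | if y


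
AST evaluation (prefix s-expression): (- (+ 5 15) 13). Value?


Evaluate inner: (+ 5 15) = 20
Evaluate root: (- 20 13) = 7
Result: 7


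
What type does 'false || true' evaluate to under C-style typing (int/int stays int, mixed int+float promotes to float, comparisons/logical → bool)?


Operand types: bool || bool
Rule: logical operators take bool operands and yield bool
Result type: bool


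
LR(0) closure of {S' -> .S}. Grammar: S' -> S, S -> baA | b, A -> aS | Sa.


Start: S' -> .S
For each item with dot before a nonterminal B, add B -> .γ for every B-production
Closure: [S' -> .S, S -> .baA, S -> .b]


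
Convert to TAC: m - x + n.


Break into single-operator statements:
t1 = m - x
t2 = t1 + n


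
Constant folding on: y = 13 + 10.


13 + 10 = 23 at compile time
Optimized: y = 23


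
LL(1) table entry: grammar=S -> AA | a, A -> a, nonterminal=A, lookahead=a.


For [A, a]: 'a' ∈ FIRST(a)
Entry: A -> a


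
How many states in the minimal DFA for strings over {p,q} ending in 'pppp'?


Track the longest suffix of input matching a prefix of 'pppp': 5 classes (prefixes of length 0..4)
Minimal DFA: 5 states


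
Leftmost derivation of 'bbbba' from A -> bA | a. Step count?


Derivation: A => bA => bbA => bbbA => bbbbA => bbbba
Steps: 5


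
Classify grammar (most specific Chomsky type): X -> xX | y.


Right-linear: every RHS is a terminal or a terminal followed by one nonterminal
Classification: Type 3 (Regular)


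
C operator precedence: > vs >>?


'>>' is shift (level 8); '>' is relational (level 7)
Higher level binds tighter
'>>' has higher precedence than '>'


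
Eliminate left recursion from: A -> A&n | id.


Left-recursive alternatives: A&n; non-recursive: id
Introduce A': A -> idA', A' -> &nA' | ε


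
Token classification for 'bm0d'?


Pattern: letter/underscore followed by alphanumerics, not a keyword
Type: IDENTIFIER


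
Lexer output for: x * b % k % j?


Scan left to right, longest-match per lexeme
Tokens: ID(x), OP(*), ID(b), OP(%), ID(k), OP(%), ID(j)


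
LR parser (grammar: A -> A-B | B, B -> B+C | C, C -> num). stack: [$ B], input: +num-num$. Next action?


shift '+' to continue B -> B+C
Action: shift


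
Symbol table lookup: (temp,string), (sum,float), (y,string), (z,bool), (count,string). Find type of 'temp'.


Lookup 'temp' → type string


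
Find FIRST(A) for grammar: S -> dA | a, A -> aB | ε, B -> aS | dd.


Per alternative of A: FIRST(aB) = {a}; FIRST(ε) = {ε}
FIRST(A) = {a, ε}


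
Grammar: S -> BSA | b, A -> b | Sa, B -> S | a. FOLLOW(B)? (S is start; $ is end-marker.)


$ ∈ FOLLOW(S). For each A -> αBβ: add FIRST(β)\{ε} to FOLLOW(B); if β nullable, add FOLLOW(A).
FOLLOW(B) = {a, b}


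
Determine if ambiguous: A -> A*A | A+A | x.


'x*x+x' has two parse trees (no precedence encoded between * and +)
Ambiguous


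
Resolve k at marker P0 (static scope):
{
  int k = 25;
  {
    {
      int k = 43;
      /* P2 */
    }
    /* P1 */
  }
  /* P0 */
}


k declared in the same block as P0
k = 25


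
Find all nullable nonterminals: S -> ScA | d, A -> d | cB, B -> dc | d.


A nonterminal is nullable iff some alternative derives ε (directly, or every symbol in it is nullable)
Nullable: {}


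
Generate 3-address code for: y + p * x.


Break into single-operator statements:
t1 = p * x
t2 = y + t1


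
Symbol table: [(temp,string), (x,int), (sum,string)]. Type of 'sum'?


Lookup 'sum' → type string


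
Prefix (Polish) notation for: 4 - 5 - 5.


left-to-right (same/higher precedence on left): tree is (- (- 4 5) 5)
Prefix: - - 4 5 5


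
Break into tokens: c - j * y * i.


Scan left to right, longest-match per lexeme
Tokens: ID(c), OP(-), ID(j), OP(*), ID(y), OP(*), ID(i)


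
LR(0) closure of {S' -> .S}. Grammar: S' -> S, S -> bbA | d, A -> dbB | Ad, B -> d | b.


Start: S' -> .S
For each item with dot before a nonterminal B, add B -> .γ for every B-production
Closure: [S' -> .S, S -> .bbA, S -> .d]


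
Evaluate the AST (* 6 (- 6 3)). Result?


Evaluate inner: (- 6 3) = 3
Evaluate root: (* 6 3) = 18
Result: 18


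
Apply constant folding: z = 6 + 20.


6 + 20 = 26 at compile time
Optimized: z = 26


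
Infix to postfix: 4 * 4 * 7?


Left to right (same or higher precedence on left)
Postfix: 4 4 * 7 *


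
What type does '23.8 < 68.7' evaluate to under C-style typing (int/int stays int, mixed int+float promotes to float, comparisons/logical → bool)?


Operand types: float < float
Rule: comparison yields bool
Result type: bool


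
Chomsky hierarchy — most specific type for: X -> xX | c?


Right-linear: every RHS is a terminal or a terminal followed by one nonterminal
Classification: Type 3 (Regular)


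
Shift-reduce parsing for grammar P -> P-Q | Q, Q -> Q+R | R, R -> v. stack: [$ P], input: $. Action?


start symbol P on stack, input exhausted
Action: accept


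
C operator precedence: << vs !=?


'<<' is shift (level 8); '!=' is equality (level 6)
Higher level binds tighter
'<<' has higher precedence than '!='


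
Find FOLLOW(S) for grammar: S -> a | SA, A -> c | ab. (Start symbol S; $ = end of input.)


$ ∈ FOLLOW(S). For each A -> αBβ: add FIRST(β)\{ε} to FOLLOW(B); if β nullable, add FOLLOW(A).
FOLLOW(S) = {$, a, c}


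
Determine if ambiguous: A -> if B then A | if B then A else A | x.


dangling else: 'if B then if B then x else x' parses two ways
Ambiguous


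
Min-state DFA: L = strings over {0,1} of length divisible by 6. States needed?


Track length mod 6: states 0..5, accept at 0
Minimal DFA: 6 states


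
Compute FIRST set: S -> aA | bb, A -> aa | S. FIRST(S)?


Per alternative of S: FIRST(aA) = {a}; FIRST(bb) = {b}
FIRST(S) = {a, b}


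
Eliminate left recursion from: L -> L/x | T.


Left-recursive alternatives: L/x; non-recursive: T
Introduce L': L -> TL', L' -> /xL' | ε


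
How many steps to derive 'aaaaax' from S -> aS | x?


Derivation: S => aS => aaS => aaaS => aaaaS => aaaaaS => aaaaax
Steps: 6


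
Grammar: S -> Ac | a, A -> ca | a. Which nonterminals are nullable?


A nonterminal is nullable iff some alternative derives ε (directly, or every symbol in it is nullable)
Nullable: {}


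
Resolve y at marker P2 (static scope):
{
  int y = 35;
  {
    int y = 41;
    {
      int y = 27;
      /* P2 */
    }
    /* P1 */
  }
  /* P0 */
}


y declared in the same block as P2
y = 27


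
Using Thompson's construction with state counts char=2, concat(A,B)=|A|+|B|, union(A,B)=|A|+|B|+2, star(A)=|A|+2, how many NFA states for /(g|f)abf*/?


Syntax tree has 5 char leaf(s), 1 union(s), 1 star(s)
chars contribute 5×2 = 10; each union adds +2; each star adds +2
Total: 10 + 2 + 2 = 14 states


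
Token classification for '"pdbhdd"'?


Pattern: double-quoted sequence
Type: STRING_LITERAL
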